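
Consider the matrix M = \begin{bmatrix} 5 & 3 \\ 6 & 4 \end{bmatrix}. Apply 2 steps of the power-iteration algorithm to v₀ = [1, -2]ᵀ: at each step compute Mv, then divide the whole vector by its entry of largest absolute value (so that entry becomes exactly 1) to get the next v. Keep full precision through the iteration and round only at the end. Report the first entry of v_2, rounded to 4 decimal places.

0.7857

Mv0 = (-1.00000, -2.00000); divide by -2.00000 → v1 = (0.50000, 1.00000)
Mv1 = (5.50000, 7.00000); divide by 7.00000 → v2 = (0.78571, 1.00000)
Requested entry of v2: -11/-14 = 0.7857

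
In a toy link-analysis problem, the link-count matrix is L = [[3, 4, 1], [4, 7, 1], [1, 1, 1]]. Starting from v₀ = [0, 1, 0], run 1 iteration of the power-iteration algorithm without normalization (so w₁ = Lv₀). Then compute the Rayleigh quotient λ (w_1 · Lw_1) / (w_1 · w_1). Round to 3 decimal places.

9.667

w1 = Lv₀ = (4, 7, 1)
Lw1 = (41, 66, 12)
w1·Lw1 = 4·41 + 7·66 + 1·12 = 638; w1·w1 = 4·4 + 7·7 + 1·1 = 66
λ ≈ 638/66 = 9.667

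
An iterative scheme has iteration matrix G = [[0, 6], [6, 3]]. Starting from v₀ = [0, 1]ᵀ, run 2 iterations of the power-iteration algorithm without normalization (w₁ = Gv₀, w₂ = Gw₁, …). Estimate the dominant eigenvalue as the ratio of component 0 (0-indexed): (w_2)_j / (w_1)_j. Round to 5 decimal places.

3.00000

w1 = Gv₀ = (6, 3)
w2 = Gw1 = (18, 45)
Ratio at component: 18 / 6 = 3.00000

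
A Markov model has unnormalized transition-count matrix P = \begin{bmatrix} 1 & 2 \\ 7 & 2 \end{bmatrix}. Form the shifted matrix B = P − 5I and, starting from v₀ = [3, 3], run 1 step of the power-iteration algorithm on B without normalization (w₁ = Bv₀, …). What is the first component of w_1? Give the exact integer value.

B = P − 5I has rows (-4, 2); (7, -3)
w1 = Bv₀ = ((-4)·3 + 2·3; 7·3 + (-3)·3) = (-6, 12)
Requested component of w1: -6

-6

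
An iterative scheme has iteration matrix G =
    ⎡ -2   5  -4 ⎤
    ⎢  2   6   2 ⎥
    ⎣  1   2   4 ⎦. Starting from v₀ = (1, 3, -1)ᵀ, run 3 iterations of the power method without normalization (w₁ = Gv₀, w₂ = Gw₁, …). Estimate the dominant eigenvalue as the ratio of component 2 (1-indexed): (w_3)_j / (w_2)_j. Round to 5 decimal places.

w1 = Gv₀ = ((-2)·1 + 5·3 + (-4)·(-1); 2·1 + 6·3 + 2·(-1); 1·1 + 2·3 + 4·(-1)) = (17, 18, 3)
w2 = Gw1 = ((-2)·17 + 5·18 + (-4)·3; 2·17 + 6·18 + 2·3; 1·17 + 2·18 + 4·3) = (44, 148, 65)
w3 = Gw2 = (392, 1106, 600)
Ratio at component: 1106 / 148 = 7.47297

7.47297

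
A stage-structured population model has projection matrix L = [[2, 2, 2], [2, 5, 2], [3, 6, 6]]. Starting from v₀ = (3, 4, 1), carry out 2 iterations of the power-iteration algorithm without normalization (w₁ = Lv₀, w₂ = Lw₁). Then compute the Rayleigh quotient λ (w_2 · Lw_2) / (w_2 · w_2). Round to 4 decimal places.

10.3300

w1 = Lv₀ = (2·3 + 2·4 + 2·1; 2·3 + 5·4 + 2·1; 3·3 + 6·4 + 6·1) = (16, 28, 39)
w2 = Lw1 = (2·16 + 2·28 + 2·39; 2·16 + 5·28 + 2·39; 3·16 + 6·28 + 6·39) = (166, 250, 450)
Lw2 = (1732, 2482, 4698)
w2·Lw2 = 166·1732 + 250·2482 + 450·4698 = 3022112; w2·w2 = 166·166 + 250·250 + 450·450 = 292556
λ ≈ 3022112/292556 = 10.3300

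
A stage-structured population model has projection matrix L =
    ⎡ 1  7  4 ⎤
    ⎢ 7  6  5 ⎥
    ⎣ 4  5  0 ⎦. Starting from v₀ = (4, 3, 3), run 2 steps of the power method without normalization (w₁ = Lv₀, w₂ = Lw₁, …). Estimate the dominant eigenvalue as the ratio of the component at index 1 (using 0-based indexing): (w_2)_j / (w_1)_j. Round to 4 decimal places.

λ ≈ 12.7869

w1 = Lv₀ = (37, 61, 31)
w2 = Lw1 = (588, 780, 453)
Ratio at component: 780 / 61 = 12.7869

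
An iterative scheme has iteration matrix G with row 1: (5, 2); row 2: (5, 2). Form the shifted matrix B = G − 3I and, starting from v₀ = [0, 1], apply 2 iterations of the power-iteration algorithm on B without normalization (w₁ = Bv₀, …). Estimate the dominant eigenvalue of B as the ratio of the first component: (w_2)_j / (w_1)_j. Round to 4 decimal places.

B = G − 3I has rows (2, 2); (5, -1)
w1 = Bv₀ = (2·0 + 2·1; 5·0 + (-1)·1) = (2, -1)
w2 = Bw1 = (2·2 + 2·(-1); 5·2 + (-1)·(-1)) = (2, 11)
Ratio: 2/2 = 1.0000

1.0000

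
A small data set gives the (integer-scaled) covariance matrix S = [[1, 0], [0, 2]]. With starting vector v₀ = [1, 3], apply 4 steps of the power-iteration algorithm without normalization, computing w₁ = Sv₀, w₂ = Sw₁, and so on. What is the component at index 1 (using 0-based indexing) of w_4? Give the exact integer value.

48

w1 = Sv₀ = (1, 6)
w2 = Sw1 = (1, 12)
w3 = Sw2 = (1, 24)
w4 = Sw3 = (1, 48)
The requested component of w4 is 48.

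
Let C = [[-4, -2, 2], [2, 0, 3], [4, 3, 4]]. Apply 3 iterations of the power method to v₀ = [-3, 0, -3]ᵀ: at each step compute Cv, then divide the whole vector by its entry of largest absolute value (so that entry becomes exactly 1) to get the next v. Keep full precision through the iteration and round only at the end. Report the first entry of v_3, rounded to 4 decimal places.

-0.0662

Cv0 = (6.00000, -15.00000, -24.00000); divide by -24.00000 → v1 = (-0.25000, 0.62500, 1.00000)
Cv1 = (1.75000, 2.50000, 4.87500); divide by 4.87500 → v2 = (0.35897, 0.51282, 1.00000)
Cv2 = (-0.46154, 3.71795, 6.97436); divide by 6.97436 → v3 = (-0.06618, 0.53309, 1.00000)
Requested entry of v3: 54/-816 = -0.0662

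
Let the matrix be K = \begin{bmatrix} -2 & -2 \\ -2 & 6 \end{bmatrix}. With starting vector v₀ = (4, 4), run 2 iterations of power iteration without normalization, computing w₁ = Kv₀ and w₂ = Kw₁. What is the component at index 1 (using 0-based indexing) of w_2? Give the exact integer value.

128

w1 = Kv₀ = ((-2)·4 + (-2)·4; (-2)·4 + 6·4) = (-16, 16)
w2 = Kw1 = ((-2)·(-16) + (-2)·16; (-2)·(-16) + 6·16) = (0, 128)
The requested component of w2 is 128.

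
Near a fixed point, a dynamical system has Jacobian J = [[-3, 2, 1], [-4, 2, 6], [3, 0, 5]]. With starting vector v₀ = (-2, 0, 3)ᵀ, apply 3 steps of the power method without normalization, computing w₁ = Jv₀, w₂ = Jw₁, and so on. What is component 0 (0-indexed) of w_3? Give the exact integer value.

110

w1 = Jv₀ = ((-3)·(-2) + 2·0 + 1·3; (-4)·(-2) + 2·0 + 6·3; 3·(-2) + 0·0 + 5·3) = (9, 26, 9)
w2 = Jw1 = ((-3)·9 + 2·26 + 1·9; (-4)·9 + 2·26 + 6·9; 3·9 + 0·26 + 5·9) = (34, 70, 72)
w3 = Jw2 = (110, 436, 462)
The requested component of w3 is 110.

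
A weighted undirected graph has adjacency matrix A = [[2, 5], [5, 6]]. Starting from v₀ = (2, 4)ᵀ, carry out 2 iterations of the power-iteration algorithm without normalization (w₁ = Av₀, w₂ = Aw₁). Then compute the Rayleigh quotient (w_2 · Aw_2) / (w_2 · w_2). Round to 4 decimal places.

w1 = Av₀ = (24, 34)
w2 = Aw1 = (218, 324)
Aw2 = (2056, 3034)
w2·Aw2 = 218·2056 + 324·3034 = 1431224; w2·w2 = 218·218 + 324·324 = 152500
λ ≈ 1431224/152500 = 9.3851

9.3851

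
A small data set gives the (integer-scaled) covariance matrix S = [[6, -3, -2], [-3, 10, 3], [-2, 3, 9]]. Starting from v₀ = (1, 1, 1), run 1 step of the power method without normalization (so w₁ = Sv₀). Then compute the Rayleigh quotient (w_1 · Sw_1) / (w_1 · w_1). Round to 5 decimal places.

w1 = Sv₀ = (1, 10, 10)
Sw1 = (-44, 127, 118)
w1·Sw1 = 1·(-44) + 10·127 + 10·118 = 2406; w1·w1 = 1·1 + 10·10 + 10·10 = 201
λ ≈ 2406/201 = 11.97015

11.97015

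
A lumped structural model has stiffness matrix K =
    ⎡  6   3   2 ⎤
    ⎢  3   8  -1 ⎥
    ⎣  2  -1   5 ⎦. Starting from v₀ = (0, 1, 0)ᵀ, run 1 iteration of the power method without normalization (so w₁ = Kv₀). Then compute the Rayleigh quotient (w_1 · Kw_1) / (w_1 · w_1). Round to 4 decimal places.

w1 = Kv₀ = (6·0 + 3·1 + 2·0; 3·0 + 8·1 + (-1)·0; 2·0 + (-1)·1 + 5·0) = (3, 8, -1)
Kw1 = (40, 74, -7)
w1·Kw1 = 3·40 + 8·74 + (-1)·(-7) = 719; w1·w1 = 3·3 + 8·8 + (-1)·(-1) = 74
λ ≈ 719/74 = 9.7162

9.7162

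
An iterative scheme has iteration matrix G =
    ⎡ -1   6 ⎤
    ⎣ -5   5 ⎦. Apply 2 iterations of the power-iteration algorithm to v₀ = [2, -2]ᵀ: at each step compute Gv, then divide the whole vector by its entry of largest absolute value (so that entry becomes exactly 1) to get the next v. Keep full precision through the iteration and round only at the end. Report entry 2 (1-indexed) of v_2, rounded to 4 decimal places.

Gv0 = (-14.00000, -20.00000); divide by -20.00000 → v1 = (0.70000, 1.00000)
Gv1 = (5.30000, 1.50000); divide by 5.30000 → v2 = (1.00000, 0.28302)
Requested entry of v2: -30/-106 = 0.2830

0.2830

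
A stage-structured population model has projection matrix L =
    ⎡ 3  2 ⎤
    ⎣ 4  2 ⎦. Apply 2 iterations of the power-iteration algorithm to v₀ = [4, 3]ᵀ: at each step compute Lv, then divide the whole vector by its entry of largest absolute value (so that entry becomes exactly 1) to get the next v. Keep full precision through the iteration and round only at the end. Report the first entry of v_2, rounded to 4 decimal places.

0.8448

Lv0 = (18.00000, 22.00000); divide by 22.00000 → v1 = (0.81818, 1.00000)
Lv1 = (4.45455, 5.27273); divide by 5.27273 → v2 = (0.84483, 1.00000)
Requested entry of v2: 98/116 = 0.8448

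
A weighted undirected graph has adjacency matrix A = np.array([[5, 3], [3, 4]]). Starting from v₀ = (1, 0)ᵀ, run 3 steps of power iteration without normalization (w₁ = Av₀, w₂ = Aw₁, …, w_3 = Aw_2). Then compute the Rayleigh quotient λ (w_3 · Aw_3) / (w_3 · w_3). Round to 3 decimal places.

w1 = Av₀ = (5·1 + 3·0; 3·1 + 4·0) = (5, 3)
w2 = Aw1 = (5·5 + 3·3; 3·5 + 4·3) = (34, 27)
w3 = Aw2 = (251, 210)
Aw3 = (1885, 1593)
w3·Aw3 = 251·1885 + 210·1593 = 807665; w3·w3 = 251·251 + 210·210 = 107101
λ ≈ 807665/107101 = 7.541

7.541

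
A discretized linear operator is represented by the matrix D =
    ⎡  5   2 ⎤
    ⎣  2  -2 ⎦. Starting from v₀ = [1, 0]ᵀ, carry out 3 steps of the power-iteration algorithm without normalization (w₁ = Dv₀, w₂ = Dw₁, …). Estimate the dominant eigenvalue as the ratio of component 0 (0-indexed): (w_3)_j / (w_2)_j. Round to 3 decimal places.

5.414

w1 = Dv₀ = (5, 2)
w2 = Dw1 = (29, 6)
w3 = Dw2 = (157, 46)
Ratio at component: 157 / 29 = 5.414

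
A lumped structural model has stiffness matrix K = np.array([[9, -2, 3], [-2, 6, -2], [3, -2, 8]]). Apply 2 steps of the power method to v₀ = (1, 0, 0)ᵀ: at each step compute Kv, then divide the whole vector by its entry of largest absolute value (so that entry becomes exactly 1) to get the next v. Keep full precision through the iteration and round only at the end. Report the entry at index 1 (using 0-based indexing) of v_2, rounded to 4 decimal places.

Kv0 = (9.00000, -2.00000, 3.00000); divide by 9.00000 → v1 = (1.00000, -0.22222, 0.33333)
Kv1 = (10.44444, -4.00000, 6.11111); divide by 10.44444 → v2 = (1.00000, -0.38298, 0.58511)
Requested entry of v2: -36/94 = -0.3830

-0.3830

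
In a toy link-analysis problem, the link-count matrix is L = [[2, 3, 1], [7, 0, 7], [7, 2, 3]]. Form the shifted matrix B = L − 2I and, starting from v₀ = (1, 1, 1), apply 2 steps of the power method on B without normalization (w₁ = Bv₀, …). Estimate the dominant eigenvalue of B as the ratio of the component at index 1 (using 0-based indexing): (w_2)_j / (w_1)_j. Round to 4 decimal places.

6.1667

B = L − 2I has rows (0, 3, 1); (7, -2, 7); (7, 2, 1)
w1 = Bv₀ = (0·1 + 3·1 + 1·1; 7·1 + (-2)·1 + 7·1; 7·1 + 2·1 + 1·1) = (4, 12, 10)
w2 = Bw1 = (0·4 + 3·12 + 1·10; 7·4 + (-2)·12 + 7·10; 7·4 + 2·12 + 1·10) = (46, 74, 62)
Ratio: 74/12 = 6.1667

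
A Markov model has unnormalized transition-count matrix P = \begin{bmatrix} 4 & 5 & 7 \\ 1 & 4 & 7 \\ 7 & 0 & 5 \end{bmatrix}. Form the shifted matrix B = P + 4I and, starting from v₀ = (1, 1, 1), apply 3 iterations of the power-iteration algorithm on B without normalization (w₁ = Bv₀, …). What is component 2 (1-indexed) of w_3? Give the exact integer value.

4420

B = P + 4I has rows (8, 5, 7); (1, 8, 7); (7, 0, 9)
w1 = Bv₀ = (8·1 + 5·1 + 7·1; 1·1 + 8·1 + 7·1; 7·1 + 0·1 + 9·1) = (20, 16, 16)
w2 = Bw1 = (8·20 + 5·16 + 7·16; 1·20 + 8·16 + 7·16; 7·20 + 0·16 + 9·16) = (352, 260, 284)
w3 = Bw2 = (6104, 4420, 5020)
Requested component of w3: 4420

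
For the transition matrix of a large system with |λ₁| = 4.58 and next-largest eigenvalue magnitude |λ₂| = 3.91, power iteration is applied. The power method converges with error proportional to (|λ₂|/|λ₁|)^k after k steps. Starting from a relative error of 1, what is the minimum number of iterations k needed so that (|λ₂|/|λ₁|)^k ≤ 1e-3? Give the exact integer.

44

|λ₂/λ₁| = 3.91/4.58 = 0.85371
Need k ≥ ln(1e-3) / ln(0.85371) = -6.9078 / -0.1582 ≈ 43.675
Smallest integer k satisfying the bound: 44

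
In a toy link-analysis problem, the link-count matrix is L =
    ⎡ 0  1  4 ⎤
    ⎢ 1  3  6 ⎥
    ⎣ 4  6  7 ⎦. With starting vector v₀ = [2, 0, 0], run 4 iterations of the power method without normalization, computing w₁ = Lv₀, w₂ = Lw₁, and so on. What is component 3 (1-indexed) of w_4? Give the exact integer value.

w1 = Lv₀ = (0, 2, 8)
w2 = Lw1 = (34, 54, 68)
w3 = Lw2 = (326, 604, 936)
w4 = Lw3 = (4348, 7754, 11480)
The requested component of w4 is 11480.

11480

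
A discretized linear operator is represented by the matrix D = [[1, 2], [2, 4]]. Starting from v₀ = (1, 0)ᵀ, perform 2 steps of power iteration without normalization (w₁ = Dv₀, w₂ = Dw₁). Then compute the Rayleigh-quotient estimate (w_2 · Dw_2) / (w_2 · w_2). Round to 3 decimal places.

λ ≈ 5.000

w1 = Dv₀ = (1·1 + 2·0; 2·1 + 4·0) = (1, 2)
w2 = Dw1 = (1·1 + 2·2; 2·1 + 4·2) = (5, 10)
Dw2 = (25, 50)
w2·Dw2 = 5·25 + 10·50 = 625; w2·w2 = 5·5 + 10·10 = 125
λ ≈ 625/125 = 5.000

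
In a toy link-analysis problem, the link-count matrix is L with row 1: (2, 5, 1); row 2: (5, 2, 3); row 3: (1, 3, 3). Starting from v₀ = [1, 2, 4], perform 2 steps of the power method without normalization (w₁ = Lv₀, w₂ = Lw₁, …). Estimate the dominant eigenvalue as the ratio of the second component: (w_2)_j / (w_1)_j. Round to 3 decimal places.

w1 = Lv₀ = (16, 21, 19)
w2 = Lw1 = (156, 179, 136)
Ratio at component: 179 / 21 = 8.524

8.524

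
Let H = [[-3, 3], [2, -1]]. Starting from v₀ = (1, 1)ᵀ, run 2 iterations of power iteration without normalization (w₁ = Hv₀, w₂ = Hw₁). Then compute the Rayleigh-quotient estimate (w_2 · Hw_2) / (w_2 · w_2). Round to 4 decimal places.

w1 = Hv₀ = ((-3)·1 + 3·1; 2·1 + (-1)·1) = (0, 1)
w2 = Hw1 = ((-3)·0 + 3·1; 2·0 + (-1)·1) = (3, -1)
Hw2 = (-12, 7)
w2·Hw2 = 3·(-12) + (-1)·7 = -43; w2·w2 = 3·3 + (-1)·(-1) = 10
λ ≈ -43/10 = -4.3000

-4.3000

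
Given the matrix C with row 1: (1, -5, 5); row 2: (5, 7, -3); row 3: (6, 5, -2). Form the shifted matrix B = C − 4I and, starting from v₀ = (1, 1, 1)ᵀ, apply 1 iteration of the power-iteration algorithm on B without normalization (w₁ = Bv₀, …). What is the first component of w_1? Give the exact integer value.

B = C − 4I has rows (-3, -5, 5); (5, 3, -3); (6, 5, -6)
w1 = Bv₀ = (-3, 5, 5)
Requested component of w1: -3

-3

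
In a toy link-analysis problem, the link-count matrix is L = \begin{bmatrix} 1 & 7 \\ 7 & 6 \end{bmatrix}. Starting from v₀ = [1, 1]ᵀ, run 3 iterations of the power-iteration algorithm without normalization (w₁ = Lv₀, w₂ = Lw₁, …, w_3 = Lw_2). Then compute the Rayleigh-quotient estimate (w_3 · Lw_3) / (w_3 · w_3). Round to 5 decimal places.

10.93207

w1 = Lv₀ = (8, 13)
w2 = Lw1 = (99, 134)
w3 = Lw2 = (1037, 1497)
Lw3 = (11516, 16241)
w3·Lw3 = 1037·11516 + 1497·16241 = 36254869; w3·w3 = 1037·1037 + 1497·1497 = 3316378
λ ≈ 36254869/3316378 = 10.93207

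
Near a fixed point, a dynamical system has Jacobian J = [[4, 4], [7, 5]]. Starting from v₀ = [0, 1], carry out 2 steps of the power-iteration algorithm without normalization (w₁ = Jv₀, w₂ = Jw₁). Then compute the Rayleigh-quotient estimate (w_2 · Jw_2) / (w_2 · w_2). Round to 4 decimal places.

λ ≈ 9.7971

w1 = Jv₀ = (4, 5)
w2 = Jw1 = (36, 53)
Jw2 = (356, 517)
w2·Jw2 = 36·356 + 53·517 = 40217; w2·w2 = 36·36 + 53·53 = 4105
λ ≈ 40217/4105 = 9.7971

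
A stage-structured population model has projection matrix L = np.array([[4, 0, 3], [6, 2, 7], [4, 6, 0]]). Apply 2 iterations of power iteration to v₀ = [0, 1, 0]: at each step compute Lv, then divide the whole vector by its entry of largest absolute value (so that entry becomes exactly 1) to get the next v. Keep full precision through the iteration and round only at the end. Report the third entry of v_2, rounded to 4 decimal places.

0.2609

Lv0 = (0.00000, 2.00000, 6.00000); divide by 6.00000 → v1 = (0.00000, 0.33333, 1.00000)
Lv1 = (3.00000, 7.66667, 2.00000); divide by 7.66667 → v2 = (0.39130, 1.00000, 0.26087)
Requested entry of v2: 12/46 = 0.2609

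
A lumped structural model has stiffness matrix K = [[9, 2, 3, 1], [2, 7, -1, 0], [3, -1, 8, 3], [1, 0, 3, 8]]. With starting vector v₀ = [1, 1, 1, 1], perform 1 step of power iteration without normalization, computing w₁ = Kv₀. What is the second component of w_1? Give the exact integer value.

8

w1 = Kv₀ = (9·1 + 2·1 + 3·1 + 1·1; 2·1 + 7·1 + (-1)·1 + 0·1; 3·1 + (-1)·1 + 8·1 + 3·1; 1·1 + 0·1 + 3·1 + 8·1) = (15, 8, 13, 12)
The requested component of w1 is 8.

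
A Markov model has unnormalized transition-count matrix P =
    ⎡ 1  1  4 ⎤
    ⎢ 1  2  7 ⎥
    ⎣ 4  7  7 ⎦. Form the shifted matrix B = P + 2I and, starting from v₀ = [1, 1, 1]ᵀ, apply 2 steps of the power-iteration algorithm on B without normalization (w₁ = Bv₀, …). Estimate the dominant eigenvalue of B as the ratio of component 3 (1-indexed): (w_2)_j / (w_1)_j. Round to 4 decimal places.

B = P + 2I has rows (3, 1, 4); (1, 4, 7); (4, 7, 9)
w1 = Bv₀ = (3·1 + 1·1 + 4·1; 1·1 + 4·1 + 7·1; 4·1 + 7·1 + 9·1) = (8, 12, 20)
w2 = Bw1 = (3·8 + 1·12 + 4·20; 1·8 + 4·12 + 7·20; 4·8 + 7·12 + 9·20) = (116, 196, 296)
Ratio: 296/20 = 14.8000

μ ≈ 14.8000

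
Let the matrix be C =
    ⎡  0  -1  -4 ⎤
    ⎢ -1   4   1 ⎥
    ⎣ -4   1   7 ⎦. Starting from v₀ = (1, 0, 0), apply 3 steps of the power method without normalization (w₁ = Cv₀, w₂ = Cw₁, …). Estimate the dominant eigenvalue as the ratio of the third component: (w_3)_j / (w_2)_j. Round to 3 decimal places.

9.621

w1 = Cv₀ = (0, -1, -4)
w2 = Cw1 = (17, -8, -29)
w3 = Cw2 = (124, -78, -279)
Ratio at component: -279 / -29 = 9.621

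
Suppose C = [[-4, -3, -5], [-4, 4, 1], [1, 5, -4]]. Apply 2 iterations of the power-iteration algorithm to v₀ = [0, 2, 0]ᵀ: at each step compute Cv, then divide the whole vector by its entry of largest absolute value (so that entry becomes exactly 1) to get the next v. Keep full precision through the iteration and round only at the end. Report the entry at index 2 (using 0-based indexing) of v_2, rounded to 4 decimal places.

Cv0 = (-6.00000, 8.00000, 10.00000); divide by 10.00000 → v1 = (-0.60000, 0.80000, 1.00000)
Cv1 = (-5.00000, 6.60000, -0.60000); divide by 6.60000 → v2 = (-0.75758, 1.00000, -0.09091)
Requested entry of v2: -6/66 = -0.0909

-0.0909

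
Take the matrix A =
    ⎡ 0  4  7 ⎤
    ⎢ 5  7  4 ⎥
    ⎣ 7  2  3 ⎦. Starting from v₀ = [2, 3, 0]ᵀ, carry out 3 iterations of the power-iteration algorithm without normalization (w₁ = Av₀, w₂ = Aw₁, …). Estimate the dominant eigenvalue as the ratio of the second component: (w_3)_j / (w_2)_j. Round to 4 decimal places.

w1 = Av₀ = (0·2 + 4·3 + 7·0; 5·2 + 7·3 + 4·0; 7·2 + 2·3 + 3·0) = (12, 31, 20)
w2 = Aw1 = (0·12 + 4·31 + 7·20; 5·12 + 7·31 + 4·20; 7·12 + 2·31 + 3·20) = (264, 357, 206)
w3 = Aw2 = (2870, 4643, 3180)
Ratio at component: 4643 / 357 = 13.0056

λ ≈ 13.0056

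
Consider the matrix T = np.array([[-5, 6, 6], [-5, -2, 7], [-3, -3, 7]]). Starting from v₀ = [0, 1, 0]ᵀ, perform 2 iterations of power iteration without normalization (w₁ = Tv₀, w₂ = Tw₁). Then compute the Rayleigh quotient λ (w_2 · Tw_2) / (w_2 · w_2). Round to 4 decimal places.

w1 = Tv₀ = (6, -2, -3)
w2 = Tw1 = (-60, -47, -33)
Tw2 = (-180, 163, 90)
w2·Tw2 = (-60)·(-180) + (-47)·163 + (-33)·90 = 169; w2·w2 = (-60)·(-60) + (-47)·(-47) + (-33)·(-33) = 6898
λ ≈ 169/6898 = 0.0245

0.0245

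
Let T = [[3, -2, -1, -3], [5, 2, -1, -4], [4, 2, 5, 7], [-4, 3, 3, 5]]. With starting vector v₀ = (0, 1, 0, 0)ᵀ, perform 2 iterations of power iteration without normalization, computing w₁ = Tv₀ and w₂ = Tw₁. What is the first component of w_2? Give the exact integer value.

w1 = Tv₀ = (-2, 2, 2, 3)
w2 = Tw1 = (-21, -20, 27, 35)
The requested component of w2 is -21.

-21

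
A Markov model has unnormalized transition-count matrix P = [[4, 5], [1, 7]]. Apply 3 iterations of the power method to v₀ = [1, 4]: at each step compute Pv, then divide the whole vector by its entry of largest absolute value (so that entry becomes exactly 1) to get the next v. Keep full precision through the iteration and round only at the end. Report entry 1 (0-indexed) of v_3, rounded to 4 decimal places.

Pv0 = (24.00000, 29.00000); divide by 29.00000 → v1 = (0.82759, 1.00000)
Pv1 = (8.31034, 7.82759); divide by 8.31034 → v2 = (1.00000, 0.94191)
Pv2 = (8.70954, 7.59336); divide by 8.70954 → v3 = (1.00000, 0.87184)
Requested entry of v3: 1830/2099 = 0.8718

0.8718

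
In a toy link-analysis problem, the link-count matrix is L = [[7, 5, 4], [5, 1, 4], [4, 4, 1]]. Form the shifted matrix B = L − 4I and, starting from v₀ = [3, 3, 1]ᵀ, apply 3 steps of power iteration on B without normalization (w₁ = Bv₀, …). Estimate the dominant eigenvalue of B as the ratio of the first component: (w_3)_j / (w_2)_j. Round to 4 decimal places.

9.0826

B = L − 4I has rows (3, 5, 4); (5, -3, 4); (4, 4, -3)
w1 = Bv₀ = (28, 10, 21)
w2 = Bw1 = (218, 194, 89)
w3 = Bw2 = (1980, 864, 1381)
Ratio: 1980/218 = 9.0826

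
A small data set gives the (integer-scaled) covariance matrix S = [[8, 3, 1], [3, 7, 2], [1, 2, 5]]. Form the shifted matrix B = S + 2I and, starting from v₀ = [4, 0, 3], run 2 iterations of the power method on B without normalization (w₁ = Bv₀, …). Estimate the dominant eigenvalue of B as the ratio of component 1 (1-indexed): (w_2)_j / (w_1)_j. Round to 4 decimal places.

B = S + 2I has rows (10, 3, 1); (3, 9, 2); (1, 2, 7)
w1 = Bv₀ = (10·4 + 3·0 + 1·3; 3·4 + 9·0 + 2·3; 1·4 + 2·0 + 7·3) = (43, 18, 25)
w2 = Bw1 = (10·43 + 3·18 + 1·25; 3·43 + 9·18 + 2·25; 1·43 + 2·18 + 7·25) = (509, 341, 254)
Ratio: 509/43 = 11.8372

μ ≈ 11.8372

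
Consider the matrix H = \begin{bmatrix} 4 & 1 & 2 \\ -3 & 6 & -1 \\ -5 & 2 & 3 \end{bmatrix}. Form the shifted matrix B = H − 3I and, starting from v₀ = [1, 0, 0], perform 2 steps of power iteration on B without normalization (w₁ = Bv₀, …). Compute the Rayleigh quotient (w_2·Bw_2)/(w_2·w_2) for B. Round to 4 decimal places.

B = H − 3I has rows (1, 1, 2); (-3, 3, -1); (-5, 2, 0)
w1 = Bv₀ = (1·1 + 1·0 + 2·0; (-3)·1 + 3·0 + (-1)·0; (-5)·1 + 2·0 + 0·0) = (1, -3, -5)
w2 = Bw1 = (1·1 + 1·(-3) + 2·(-5); (-3)·1 + 3·(-3) + (-1)·(-5); (-5)·1 + 2·(-3) + 0·(-5)) = (-12, -7, -11)
Bw2 = (-41, 26, 46)
w2·Bw2 = -196; w2·w2 = 314; μ ≈ -196/314 = -0.6242

-0.6242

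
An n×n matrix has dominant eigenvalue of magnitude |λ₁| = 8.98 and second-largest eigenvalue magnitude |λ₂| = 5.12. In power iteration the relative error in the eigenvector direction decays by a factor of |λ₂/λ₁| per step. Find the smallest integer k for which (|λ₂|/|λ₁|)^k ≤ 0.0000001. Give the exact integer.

|λ₂/λ₁| = 5.12/8.98 = 0.57016
Need k ≥ ln(0.0000001) / ln(0.57016) = -16.1181 / -0.5618 ≈ 28.688
Smallest integer k satisfying the bound: 29

29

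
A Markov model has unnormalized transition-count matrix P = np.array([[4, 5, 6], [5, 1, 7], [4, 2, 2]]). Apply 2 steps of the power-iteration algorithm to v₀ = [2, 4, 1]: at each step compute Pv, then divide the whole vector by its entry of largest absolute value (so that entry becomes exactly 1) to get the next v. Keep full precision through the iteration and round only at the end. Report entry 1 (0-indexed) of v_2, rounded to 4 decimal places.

Pv0 = (34.00000, 21.00000, 18.00000); divide by 34.00000 → v1 = (1.00000, 0.61765, 0.52941)
Pv1 = (10.26471, 9.32353, 6.29412); divide by 10.26471 → v2 = (1.00000, 0.90831, 0.61318)
Requested entry of v2: 317/349 = 0.9083

0.9083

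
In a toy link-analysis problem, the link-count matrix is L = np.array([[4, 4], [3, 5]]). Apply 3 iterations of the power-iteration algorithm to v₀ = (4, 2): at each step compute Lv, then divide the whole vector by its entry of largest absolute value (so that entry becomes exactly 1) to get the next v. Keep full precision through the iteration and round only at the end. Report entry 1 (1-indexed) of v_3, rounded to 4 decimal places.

1.0000

Lv0 = (24.00000, 22.00000); divide by 24.00000 → v1 = (1.00000, 0.91667)
Lv1 = (7.66667, 7.58333); divide by 7.66667 → v2 = (1.00000, 0.98913)
Lv2 = (7.95652, 7.94565); divide by 7.95652 → v3 = (1.00000, 0.99863)
Requested entry of v3: 1464/1464 = 1.0000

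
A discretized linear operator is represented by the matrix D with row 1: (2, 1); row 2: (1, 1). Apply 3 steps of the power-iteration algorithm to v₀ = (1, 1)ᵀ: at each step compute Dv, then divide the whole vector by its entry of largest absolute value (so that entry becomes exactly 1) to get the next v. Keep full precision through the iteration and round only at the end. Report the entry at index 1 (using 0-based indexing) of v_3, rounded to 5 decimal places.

0.61905

Dv0 = (3.000000, 2.000000); divide by 3.000000 → v1 = (1.000000, 0.666667)
Dv1 = (2.666667, 1.666667); divide by 2.666667 → v2 = (1.000000, 0.625000)
Dv2 = (2.625000, 1.625000); divide by 2.625000 → v3 = (1.000000, 0.619048)
Requested entry of v3: 13/21 = 0.61905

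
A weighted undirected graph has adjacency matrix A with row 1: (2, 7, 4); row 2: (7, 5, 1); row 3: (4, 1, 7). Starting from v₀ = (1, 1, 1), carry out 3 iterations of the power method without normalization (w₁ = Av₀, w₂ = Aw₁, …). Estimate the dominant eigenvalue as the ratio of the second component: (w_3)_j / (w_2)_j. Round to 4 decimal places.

w1 = Av₀ = (2·1 + 7·1 + 4·1; 7·1 + 5·1 + 1·1; 4·1 + 1·1 + 7·1) = (13, 13, 12)
w2 = Aw1 = (2·13 + 7·13 + 4·12; 7·13 + 5·13 + 1·12; 4·13 + 1·13 + 7·12) = (165, 168, 149)
w3 = Aw2 = (2102, 2144, 1871)
Ratio at component: 2144 / 168 = 12.7619

12.7619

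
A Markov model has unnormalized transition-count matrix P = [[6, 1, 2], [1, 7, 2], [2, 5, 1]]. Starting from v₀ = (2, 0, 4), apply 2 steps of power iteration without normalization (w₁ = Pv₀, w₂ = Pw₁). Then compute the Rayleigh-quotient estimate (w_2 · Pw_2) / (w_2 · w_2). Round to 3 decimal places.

8.944

w1 = Pv₀ = (20, 10, 8)
w2 = Pw1 = (146, 106, 98)
Pw2 = (1178, 1084, 920)
w2·Pw2 = 146·1178 + 106·1084 + 98·920 = 377052; w2·w2 = 146·146 + 106·106 + 98·98 = 42156
λ ≈ 377052/42156 = 8.944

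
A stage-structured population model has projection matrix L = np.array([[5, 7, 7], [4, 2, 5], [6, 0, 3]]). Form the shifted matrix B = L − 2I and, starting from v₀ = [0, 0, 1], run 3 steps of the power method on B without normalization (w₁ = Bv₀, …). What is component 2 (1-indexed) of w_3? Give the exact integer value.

B = L − 2I has rows (3, 7, 7); (4, 0, 5); (6, 0, 1)
w1 = Bv₀ = (7, 5, 1)
w2 = Bw1 = (63, 33, 43)
w3 = Bw2 = (721, 467, 421)
Requested component of w3: 467

467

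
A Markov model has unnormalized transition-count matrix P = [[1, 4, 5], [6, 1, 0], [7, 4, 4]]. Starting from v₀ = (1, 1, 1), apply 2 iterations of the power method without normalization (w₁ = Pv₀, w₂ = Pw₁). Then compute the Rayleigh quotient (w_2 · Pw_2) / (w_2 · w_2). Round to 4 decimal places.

λ ≈ 10.6441

w1 = Pv₀ = (1·1 + 4·1 + 5·1; 6·1 + 1·1 + 0·1; 7·1 + 4·1 + 4·1) = (10, 7, 15)
w2 = Pw1 = (1·10 + 4·7 + 5·15; 6·10 + 1·7 + 0·15; 7·10 + 4·7 + 4·15) = (113, 67, 158)
Pw2 = (1171, 745, 1691)
w2·Pw2 = 113·1171 + 67·745 + 158·1691 = 449416; w2·w2 = 113·113 + 67·67 + 158·158 = 42222
λ ≈ 449416/42222 = 10.6441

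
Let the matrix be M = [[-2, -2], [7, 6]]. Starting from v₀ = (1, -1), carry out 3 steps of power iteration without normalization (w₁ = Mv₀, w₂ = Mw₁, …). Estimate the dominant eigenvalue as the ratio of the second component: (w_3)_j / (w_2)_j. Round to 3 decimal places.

3.667

w1 = Mv₀ = ((-2)·1 + (-2)·(-1); 7·1 + 6·(-1)) = (0, 1)
w2 = Mw1 = ((-2)·0 + (-2)·1; 7·0 + 6·1) = (-2, 6)
w3 = Mw2 = (-8, 22)
Ratio at component: 22 / 6 = 3.667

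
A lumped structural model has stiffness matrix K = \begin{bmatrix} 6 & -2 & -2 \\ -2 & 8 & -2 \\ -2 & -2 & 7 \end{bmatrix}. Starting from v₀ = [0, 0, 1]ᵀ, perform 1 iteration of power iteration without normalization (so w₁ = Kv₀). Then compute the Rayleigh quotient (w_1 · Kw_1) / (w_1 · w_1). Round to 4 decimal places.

w1 = Kv₀ = (-2, -2, 7)
Kw1 = (-22, -26, 57)
w1·Kw1 = (-2)·(-22) + (-2)·(-26) + 7·57 = 495; w1·w1 = (-2)·(-2) + (-2)·(-2) + 7·7 = 57
λ ≈ 495/57 = 8.6842

λ ≈ 8.6842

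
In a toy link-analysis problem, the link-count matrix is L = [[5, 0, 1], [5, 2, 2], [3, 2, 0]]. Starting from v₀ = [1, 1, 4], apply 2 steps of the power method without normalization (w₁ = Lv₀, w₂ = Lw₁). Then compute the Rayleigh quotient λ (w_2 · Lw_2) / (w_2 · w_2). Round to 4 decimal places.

w1 = Lv₀ = (5·1 + 0·1 + 1·4; 5·1 + 2·1 + 2·4; 3·1 + 2·1 + 0·4) = (9, 15, 5)
w2 = Lw1 = (5·9 + 0·15 + 1·5; 5·9 + 2·15 + 2·5; 3·9 + 2·15 + 0·5) = (50, 85, 57)
Lw2 = (307, 534, 320)
w2·Lw2 = 50·307 + 85·534 + 57·320 = 78980; w2·w2 = 50·50 + 85·85 + 57·57 = 12974
λ ≈ 78980/12974 = 6.0876

λ ≈ 6.0876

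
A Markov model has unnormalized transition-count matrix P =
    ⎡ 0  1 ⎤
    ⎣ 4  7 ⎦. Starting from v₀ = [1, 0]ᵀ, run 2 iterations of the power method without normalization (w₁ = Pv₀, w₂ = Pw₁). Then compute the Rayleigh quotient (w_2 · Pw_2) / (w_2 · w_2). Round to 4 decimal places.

w1 = Pv₀ = (0, 4)
w2 = Pw1 = (4, 28)
Pw2 = (28, 212)
w2·Pw2 = 4·28 + 28·212 = 6048; w2·w2 = 4·4 + 28·28 = 800
λ ≈ 6048/800 = 7.5600

λ ≈ 7.5600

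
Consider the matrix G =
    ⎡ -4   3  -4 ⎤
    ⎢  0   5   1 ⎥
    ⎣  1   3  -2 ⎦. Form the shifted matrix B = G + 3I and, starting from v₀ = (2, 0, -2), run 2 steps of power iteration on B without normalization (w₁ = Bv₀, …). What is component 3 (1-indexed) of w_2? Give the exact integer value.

0

B = G + 3I has rows (-1, 3, -4); (0, 8, 1); (1, 3, 1)
w1 = Bv₀ = ((-1)·2 + 3·0 + (-4)·(-2); 0·2 + 8·0 + 1·(-2); 1·2 + 3·0 + 1·(-2)) = (6, -2, 0)
w2 = Bw1 = ((-1)·6 + 3·(-2) + (-4)·0; 0·6 + 8·(-2) + 1·0; 1·6 + 3·(-2) + 1·0) = (-12, -16, 0)
Requested component of w2: 0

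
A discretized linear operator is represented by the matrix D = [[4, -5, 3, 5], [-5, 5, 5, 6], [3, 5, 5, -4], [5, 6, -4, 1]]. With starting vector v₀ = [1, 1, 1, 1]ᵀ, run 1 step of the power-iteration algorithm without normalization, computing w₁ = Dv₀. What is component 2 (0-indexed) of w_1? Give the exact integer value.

w1 = Dv₀ = (7, 11, 9, 8)
The requested component of w1 is 9.

9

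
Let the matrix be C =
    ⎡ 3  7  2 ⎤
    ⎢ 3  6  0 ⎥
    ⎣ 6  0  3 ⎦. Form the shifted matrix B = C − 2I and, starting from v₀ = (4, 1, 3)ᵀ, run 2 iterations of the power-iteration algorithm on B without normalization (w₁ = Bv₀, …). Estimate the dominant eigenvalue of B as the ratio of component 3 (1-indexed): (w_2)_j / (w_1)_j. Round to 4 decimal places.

B = C − 2I has rows (1, 7, 2); (3, 4, 0); (6, 0, 1)
w1 = Bv₀ = (1·4 + 7·1 + 2·3; 3·4 + 4·1 + 0·3; 6·4 + 0·1 + 1·3) = (17, 16, 27)
w2 = Bw1 = (1·17 + 7·16 + 2·27; 3·17 + 4·16 + 0·27; 6·17 + 0·16 + 1·27) = (183, 115, 129)
Ratio: 129/27 = 4.7778

μ ≈ 4.7778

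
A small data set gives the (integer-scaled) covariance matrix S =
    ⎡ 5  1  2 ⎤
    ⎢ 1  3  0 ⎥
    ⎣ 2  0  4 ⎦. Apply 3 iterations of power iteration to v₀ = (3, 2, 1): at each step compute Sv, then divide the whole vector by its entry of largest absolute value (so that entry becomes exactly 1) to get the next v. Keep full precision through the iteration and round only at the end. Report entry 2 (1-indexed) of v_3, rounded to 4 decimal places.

Sv0 = (19.00000, 9.00000, 10.00000); divide by 19.00000 → v1 = (1.00000, 0.47368, 0.52632)
Sv1 = (6.52632, 2.42105, 4.10526); divide by 6.52632 → v2 = (1.00000, 0.37097, 0.62903)
Sv2 = (6.62903, 2.11290, 4.51613); divide by 6.62903 → v3 = (1.00000, 0.31873, 0.68127)
Requested entry of v3: 262/822 = 0.3187

0.3187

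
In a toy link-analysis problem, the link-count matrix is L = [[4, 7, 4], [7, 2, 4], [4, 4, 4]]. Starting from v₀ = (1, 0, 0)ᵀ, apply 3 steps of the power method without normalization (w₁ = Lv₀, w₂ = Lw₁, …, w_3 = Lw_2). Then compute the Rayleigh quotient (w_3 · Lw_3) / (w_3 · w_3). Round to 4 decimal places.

w1 = Lv₀ = (4·1 + 7·0 + 4·0; 7·1 + 2·0 + 4·0; 4·1 + 4·0 + 4·0) = (4, 7, 4)
w2 = Lw1 = (4·4 + 7·7 + 4·4; 7·4 + 2·7 + 4·4; 4·4 + 4·7 + 4·4) = (81, 58, 60)
w3 = Lw2 = (970, 923, 796)
Lw3 = (13525, 11820, 10756)
w3·Lw3 = 970·13525 + 923·11820 + 796·10756 = 32590886; w3·w3 = 970·970 + 923·923 + 796·796 = 2426445
λ ≈ 32590886/2426445 = 13.4315

13.4315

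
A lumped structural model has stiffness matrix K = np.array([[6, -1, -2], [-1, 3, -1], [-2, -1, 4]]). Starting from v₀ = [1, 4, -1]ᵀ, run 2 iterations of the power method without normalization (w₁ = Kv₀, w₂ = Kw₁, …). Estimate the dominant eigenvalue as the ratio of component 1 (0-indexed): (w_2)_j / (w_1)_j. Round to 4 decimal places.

λ ≈ 3.5000

w1 = Kv₀ = (4, 12, -10)
w2 = Kw1 = (32, 42, -60)
Ratio at component: 42 / 12 = 3.5000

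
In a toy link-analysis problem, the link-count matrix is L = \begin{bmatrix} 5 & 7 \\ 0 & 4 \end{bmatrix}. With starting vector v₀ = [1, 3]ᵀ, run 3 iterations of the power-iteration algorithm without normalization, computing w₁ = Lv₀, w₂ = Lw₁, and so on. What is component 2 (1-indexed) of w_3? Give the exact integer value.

w1 = Lv₀ = (5·1 + 7·3; 0·1 + 4·3) = (26, 12)
w2 = Lw1 = (5·26 + 7·12; 0·26 + 4·12) = (214, 48)
w3 = Lw2 = (1406, 192)
The requested component of w3 is 192.

192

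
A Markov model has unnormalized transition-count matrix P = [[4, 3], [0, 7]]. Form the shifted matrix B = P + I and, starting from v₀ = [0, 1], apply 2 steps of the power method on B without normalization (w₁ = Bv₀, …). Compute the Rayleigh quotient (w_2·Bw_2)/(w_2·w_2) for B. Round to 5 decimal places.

B = P + I has rows (5, 3); (0, 8)
w1 = Bv₀ = (5·0 + 3·1; 0·0 + 8·1) = (3, 8)
w2 = Bw1 = (5·3 + 3·8; 0·3 + 8·8) = (39, 64)
Bw2 = (387, 512)
w2·Bw2 = 47861; w2·w2 = 5617; μ ≈ 47861/5617 = 8.52074

μ ≈ 8.52074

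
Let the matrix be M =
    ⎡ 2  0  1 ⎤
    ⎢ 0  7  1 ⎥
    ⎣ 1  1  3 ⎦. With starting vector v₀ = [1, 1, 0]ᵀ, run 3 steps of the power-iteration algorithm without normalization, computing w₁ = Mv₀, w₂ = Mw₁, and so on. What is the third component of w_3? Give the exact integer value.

w1 = Mv₀ = (2, 7, 2)
w2 = Mw1 = (6, 51, 15)
w3 = Mw2 = (27, 372, 102)
The requested component of w3 is 102.

102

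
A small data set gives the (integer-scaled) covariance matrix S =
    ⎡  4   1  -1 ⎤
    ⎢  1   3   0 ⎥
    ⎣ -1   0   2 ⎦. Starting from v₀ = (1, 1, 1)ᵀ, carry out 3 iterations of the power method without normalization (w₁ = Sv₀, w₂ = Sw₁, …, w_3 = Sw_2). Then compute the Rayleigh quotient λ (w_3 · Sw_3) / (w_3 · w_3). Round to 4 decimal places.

w1 = Sv₀ = (4, 4, 1)
w2 = Sw1 = (19, 16, -2)
w3 = Sw2 = (94, 67, -23)
Sw3 = (466, 295, -140)
w3·Sw3 = 94·466 + 67·295 + (-23)·(-140) = 66789; w3·w3 = 94·94 + 67·67 + (-23)·(-23) = 13854
λ ≈ 66789/13854 = 4.8209

λ ≈ 4.8209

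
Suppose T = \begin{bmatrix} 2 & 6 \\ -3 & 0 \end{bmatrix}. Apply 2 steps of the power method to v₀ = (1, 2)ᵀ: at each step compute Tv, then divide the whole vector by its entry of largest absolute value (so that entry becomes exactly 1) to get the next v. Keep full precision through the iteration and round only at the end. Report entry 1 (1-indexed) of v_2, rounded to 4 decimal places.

-0.2381

Tv0 = (14.00000, -3.00000); divide by 14.00000 → v1 = (1.00000, -0.21429)
Tv1 = (0.71429, -3.00000); divide by -3.00000 → v2 = (-0.23810, 1.00000)
Requested entry of v2: 10/-42 = -0.2381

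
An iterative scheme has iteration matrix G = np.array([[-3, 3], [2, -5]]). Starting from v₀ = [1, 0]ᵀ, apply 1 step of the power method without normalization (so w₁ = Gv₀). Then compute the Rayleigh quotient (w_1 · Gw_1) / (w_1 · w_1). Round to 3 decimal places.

w1 = Gv₀ = (-3, 2)
Gw1 = (15, -16)
w1·Gw1 = (-3)·15 + 2·(-16) = -77; w1·w1 = (-3)·(-3) + 2·2 = 13
λ ≈ -77/13 = -5.923

λ ≈ -5.923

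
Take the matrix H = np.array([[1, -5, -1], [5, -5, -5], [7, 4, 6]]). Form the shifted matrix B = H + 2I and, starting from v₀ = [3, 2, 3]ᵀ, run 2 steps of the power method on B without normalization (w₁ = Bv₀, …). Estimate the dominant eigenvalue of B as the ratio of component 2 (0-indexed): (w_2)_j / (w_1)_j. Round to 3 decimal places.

μ ≈ 7.019

B = H + 2I has rows (3, -5, -1); (5, -3, -5); (7, 4, 8)
w1 = Bv₀ = (3·3 + (-5)·2 + (-1)·3; 5·3 + (-3)·2 + (-5)·3; 7·3 + 4·2 + 8·3) = (-4, -6, 53)
w2 = Bw1 = (3·(-4) + (-5)·(-6) + (-1)·53; 5·(-4) + (-3)·(-6) + (-5)·53; 7·(-4) + 4·(-6) + 8·53) = (-35, -267, 372)
Ratio: 372/53 = 7.019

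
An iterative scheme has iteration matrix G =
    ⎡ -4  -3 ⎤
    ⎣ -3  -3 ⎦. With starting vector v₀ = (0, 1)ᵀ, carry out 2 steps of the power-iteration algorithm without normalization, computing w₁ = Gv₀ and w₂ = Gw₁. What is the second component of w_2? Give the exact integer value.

w1 = Gv₀ = ((-4)·0 + (-3)·1; (-3)·0 + (-3)·1) = (-3, -3)
w2 = Gw1 = ((-4)·(-3) + (-3)·(-3); (-3)·(-3) + (-3)·(-3)) = (21, 18)
The requested component of w2 is 18.

18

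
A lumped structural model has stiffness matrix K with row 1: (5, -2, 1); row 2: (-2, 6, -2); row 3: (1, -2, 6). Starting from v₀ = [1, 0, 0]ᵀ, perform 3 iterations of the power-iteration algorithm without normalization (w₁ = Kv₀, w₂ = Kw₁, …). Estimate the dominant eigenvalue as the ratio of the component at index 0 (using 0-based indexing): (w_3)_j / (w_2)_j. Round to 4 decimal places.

7.1000

w1 = Kv₀ = (5·1 + (-2)·0 + 1·0; (-2)·1 + 6·0 + (-2)·0; 1·1 + (-2)·0 + 6·0) = (5, -2, 1)
w2 = Kw1 = (5·5 + (-2)·(-2) + 1·1; (-2)·5 + 6·(-2) + (-2)·1; 1·5 + (-2)·(-2) + 6·1) = (30, -24, 15)
w3 = Kw2 = (213, -234, 168)
Ratio at component: 213 / 30 = 7.1000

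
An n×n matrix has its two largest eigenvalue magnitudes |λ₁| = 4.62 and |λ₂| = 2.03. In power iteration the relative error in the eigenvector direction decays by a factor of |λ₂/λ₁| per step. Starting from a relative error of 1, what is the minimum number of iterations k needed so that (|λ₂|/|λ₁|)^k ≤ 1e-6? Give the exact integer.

17

|λ₂/λ₁| = 2.03/4.62 = 0.43939
Need k ≥ ln(1e-6) / ln(0.43939) = -13.8155 / -0.8224 ≈ 16.800
Smallest integer k satisfying the bound: 17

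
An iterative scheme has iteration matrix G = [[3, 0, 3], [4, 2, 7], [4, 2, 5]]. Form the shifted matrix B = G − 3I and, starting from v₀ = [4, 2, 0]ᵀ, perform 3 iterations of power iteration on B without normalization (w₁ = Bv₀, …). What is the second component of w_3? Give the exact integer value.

590

B = G − 3I has rows (0, 0, 3); (4, -1, 7); (4, 2, 2)
w1 = Bv₀ = (0·4 + 0·2 + 3·0; 4·4 + (-1)·2 + 7·0; 4·4 + 2·2 + 2·0) = (0, 14, 20)
w2 = Bw1 = (0·0 + 0·14 + 3·20; 4·0 + (-1)·14 + 7·20; 4·0 + 2·14 + 2·20) = (60, 126, 68)
w3 = Bw2 = (204, 590, 628)
Requested component of w3: 590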